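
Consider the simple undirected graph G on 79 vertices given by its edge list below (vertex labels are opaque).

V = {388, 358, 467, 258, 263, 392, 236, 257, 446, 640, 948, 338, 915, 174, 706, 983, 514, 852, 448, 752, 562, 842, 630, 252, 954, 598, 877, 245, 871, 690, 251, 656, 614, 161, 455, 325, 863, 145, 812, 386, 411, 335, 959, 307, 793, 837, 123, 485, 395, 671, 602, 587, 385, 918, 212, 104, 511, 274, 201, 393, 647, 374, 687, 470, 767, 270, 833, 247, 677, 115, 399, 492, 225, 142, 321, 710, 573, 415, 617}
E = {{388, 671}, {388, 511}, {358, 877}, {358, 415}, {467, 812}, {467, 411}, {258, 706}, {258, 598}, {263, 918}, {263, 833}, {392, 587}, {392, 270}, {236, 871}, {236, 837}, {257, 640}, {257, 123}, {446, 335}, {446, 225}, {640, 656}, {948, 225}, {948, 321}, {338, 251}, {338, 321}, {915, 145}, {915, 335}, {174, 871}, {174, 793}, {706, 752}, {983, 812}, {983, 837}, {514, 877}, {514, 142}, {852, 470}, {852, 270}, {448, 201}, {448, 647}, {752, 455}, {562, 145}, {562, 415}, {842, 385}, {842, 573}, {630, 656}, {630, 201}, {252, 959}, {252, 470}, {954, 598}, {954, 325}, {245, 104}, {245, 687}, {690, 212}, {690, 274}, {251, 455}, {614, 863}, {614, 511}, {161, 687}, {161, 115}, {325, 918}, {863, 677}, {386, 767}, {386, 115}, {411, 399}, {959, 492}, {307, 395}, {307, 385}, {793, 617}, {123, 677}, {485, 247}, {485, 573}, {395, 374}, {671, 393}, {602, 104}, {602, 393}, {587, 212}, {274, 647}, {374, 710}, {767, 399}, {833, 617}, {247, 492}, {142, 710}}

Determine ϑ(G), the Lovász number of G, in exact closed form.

79*cos(pi/79)/(cos(pi/79) + 1)

Vertex 446 has 2 neighbors: 335, 225.
N(225) = {446, 948}, |N(225)| = 2.
Vertex 562 has 2 neighbors: 145, 415.
N(752) = {706, 455}, |N(752)| = 2.
2-regular, N=79; the odd cycle C_{79}.
spec(A) ≈ [2.0, 1.993678, 1.974751, 1.943339, 1.89964, 1.843932, 1.776565, 1.697967, 1.608633, 1.509129, 1.400084, 1.282187, 1.156184, 1.022871, 0.883091, 0.737728, 0.587701, 0.433958, 0.277471, 0.11923, -0.039764, -0.198508, -0.355996, -0.511233, -0.663239, -0.811051, -0.953735, -1.09039, -1.22015, -1.342197, -1.455758, -1.560115, -1.654608, -1.738641, -1.811681, -1.873267, -1.92301, -1.960595, -1.985784, -1.998419] (distinct, 6 d.p.).
With N=79: ϑ(G) = 79·(-(-1)*2*cos(pi/79))/(2−(-2*cos(pi/79))) = 79*cos(pi/79)/(cos(pi/79) + 1).
= 39.484379… (decimal).
Sandwich: α(G)=39 ≤ ϑ(G)=79*cos(pi/79)/(cos(pi/79) + 1) ≤ χ(Ḡ)=40 (both strict).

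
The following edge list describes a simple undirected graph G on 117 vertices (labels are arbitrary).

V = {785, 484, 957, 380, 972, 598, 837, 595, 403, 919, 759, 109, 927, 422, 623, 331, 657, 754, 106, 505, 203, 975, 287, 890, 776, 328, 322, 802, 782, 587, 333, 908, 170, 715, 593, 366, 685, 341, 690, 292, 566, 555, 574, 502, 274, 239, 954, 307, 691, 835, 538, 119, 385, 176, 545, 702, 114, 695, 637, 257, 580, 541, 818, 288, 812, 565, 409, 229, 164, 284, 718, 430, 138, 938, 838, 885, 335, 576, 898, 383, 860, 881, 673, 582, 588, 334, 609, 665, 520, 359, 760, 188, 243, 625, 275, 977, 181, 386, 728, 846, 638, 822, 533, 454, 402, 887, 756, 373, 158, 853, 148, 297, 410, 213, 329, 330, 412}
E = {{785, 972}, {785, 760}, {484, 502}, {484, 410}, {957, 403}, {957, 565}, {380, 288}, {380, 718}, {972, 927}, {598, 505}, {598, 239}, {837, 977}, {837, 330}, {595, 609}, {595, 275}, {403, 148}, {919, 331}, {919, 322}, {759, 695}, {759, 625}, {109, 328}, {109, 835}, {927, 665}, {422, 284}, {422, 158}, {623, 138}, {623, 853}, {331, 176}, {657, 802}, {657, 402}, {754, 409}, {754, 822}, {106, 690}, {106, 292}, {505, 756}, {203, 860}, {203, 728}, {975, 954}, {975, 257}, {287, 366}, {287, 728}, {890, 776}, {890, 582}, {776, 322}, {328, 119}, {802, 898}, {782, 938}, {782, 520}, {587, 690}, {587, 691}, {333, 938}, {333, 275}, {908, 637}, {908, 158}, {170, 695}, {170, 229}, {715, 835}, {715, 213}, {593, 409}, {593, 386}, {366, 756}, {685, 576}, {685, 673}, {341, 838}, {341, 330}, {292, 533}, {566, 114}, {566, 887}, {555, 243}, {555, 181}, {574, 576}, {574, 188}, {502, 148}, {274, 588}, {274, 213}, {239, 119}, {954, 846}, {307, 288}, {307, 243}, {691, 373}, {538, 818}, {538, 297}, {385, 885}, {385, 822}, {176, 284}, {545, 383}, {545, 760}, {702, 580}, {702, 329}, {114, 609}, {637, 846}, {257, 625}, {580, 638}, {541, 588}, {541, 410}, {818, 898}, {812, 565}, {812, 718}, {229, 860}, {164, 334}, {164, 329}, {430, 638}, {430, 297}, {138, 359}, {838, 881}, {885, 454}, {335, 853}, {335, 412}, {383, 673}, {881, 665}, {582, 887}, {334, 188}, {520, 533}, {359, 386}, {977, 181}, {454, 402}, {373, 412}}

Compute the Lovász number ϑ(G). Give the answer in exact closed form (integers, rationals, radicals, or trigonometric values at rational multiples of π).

117*cos(pi/117)/(cos(pi/117) + 1)

Vertex 274 has 2 neighbors: 588, 213.
N(881) = {838, 665}, |N(881)| = 2.
Vertex 297 has 2 neighbors: 538, 430.
deg(213) = 2; N(213) = {715, 274}.
Every vertex has degree 2 (N=117); a single 117-cycle (edge-transitive).
Distinct eigenvalues (to 4 d.p.): [2.0, 1.9971, 1.9885, 1.9741, 1.954, 1.9283, 1.8971, 1.8603, 1.8182, 1.7709, 1.7185, 1.6611, 1.5989, 1.5321, 1.4609, 1.3854, 1.306, 1.2228, 1.1361, 1.0461, 0.9531, 0.8574, 0.7592, 0.6587, 0.5564, 0.4525, 0.3473, 0.2411, 0.1342, 0.0269, -0.0805, -0.1877, -0.2943, -0.4001, -0.5047, -0.6078, -0.7092, -0.8086, -0.9056, -1.0, -1.0915, -1.1799, -1.2649, -1.3462, -1.4237, -1.497, -1.5661, -1.6306, -1.6904, -1.7453, -1.7952, -1.84, -1.8794, -1.9134, -1.9419, -1.9648, -1.982, -1.9935, -1.9993].
λ_max=2, λ_min=-2*cos(pi/117); ϑ = −117·λ_min/(λ_max−λ_min) = 117*cos(pi/117)/(cos(pi/117) + 1).
= 58.489454… (decimal).
α=58, χ(Ḡ)=59; ϑ=117*cos(pi/117)/(cos(pi/117) + 1) lies between (both strict).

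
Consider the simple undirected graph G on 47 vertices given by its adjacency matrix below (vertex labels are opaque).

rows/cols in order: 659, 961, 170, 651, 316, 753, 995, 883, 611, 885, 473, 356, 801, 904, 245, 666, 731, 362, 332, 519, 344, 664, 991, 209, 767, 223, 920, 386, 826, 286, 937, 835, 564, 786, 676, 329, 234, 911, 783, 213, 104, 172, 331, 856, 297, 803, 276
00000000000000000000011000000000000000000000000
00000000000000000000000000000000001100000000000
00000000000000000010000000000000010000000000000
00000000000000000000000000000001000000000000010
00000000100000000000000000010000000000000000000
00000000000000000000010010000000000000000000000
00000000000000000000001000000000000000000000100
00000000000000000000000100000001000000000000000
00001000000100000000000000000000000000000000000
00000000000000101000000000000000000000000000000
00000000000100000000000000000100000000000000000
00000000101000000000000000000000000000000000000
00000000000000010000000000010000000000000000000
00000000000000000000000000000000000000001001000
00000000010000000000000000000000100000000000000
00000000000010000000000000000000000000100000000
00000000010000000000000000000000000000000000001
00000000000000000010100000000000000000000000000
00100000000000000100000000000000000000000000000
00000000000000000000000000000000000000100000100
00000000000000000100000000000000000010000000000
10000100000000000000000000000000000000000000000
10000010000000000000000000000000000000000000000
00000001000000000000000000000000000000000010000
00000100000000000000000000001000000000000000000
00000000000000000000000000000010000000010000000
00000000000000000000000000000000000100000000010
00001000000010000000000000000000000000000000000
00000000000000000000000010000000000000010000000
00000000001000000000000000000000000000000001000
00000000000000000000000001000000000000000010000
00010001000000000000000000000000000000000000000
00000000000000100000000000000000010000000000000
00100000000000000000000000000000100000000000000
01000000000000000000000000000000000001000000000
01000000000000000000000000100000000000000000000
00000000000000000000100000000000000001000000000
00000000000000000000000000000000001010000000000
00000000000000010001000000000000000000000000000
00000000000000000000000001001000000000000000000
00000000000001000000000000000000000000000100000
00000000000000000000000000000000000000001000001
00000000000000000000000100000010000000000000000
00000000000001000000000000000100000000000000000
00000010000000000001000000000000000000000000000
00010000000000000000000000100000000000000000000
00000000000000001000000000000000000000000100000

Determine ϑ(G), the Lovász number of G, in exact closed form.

47*cos(pi/47)/(cos(pi/47) + 1)

deg(961) = 2; N(961) = {676, 329}.
deg(937) = 2; N(937) = {223, 331}.
Vertex 786 has 2 neighbors: 170, 564.
N(826) = {767, 213}, |N(826)| = 2.
G on 47 vertices is 2-regular; a single 47-cycle (edge-transitive).
Distinct eigenvalues (to 6 d.p.): [2.0, 1.982155, 1.928938, 1.8413, 1.720803, 1.569599, 1.390385, 1.186359, 0.961164, 0.718816, 0.46364, 0.200191, -0.06683, -0.332659, -0.592551, -0.84187, -1.076165, -1.291256, -1.483304, -1.648883, -1.785038, -1.889338, -1.959923, -1.995534].
Lovász: ϑ = −47(-2*cos(pi/47))/(2+-(-1)*2*cos(pi/47)) = 47*cos(pi/47)/(cos(pi/47) + 1).
≈ 23.47373149 (to 8 d.p.).
α=23, χ(Ḡ)=24; ϑ=47*cos(pi/47)/(cos(pi/47) + 1) lies between (both strict).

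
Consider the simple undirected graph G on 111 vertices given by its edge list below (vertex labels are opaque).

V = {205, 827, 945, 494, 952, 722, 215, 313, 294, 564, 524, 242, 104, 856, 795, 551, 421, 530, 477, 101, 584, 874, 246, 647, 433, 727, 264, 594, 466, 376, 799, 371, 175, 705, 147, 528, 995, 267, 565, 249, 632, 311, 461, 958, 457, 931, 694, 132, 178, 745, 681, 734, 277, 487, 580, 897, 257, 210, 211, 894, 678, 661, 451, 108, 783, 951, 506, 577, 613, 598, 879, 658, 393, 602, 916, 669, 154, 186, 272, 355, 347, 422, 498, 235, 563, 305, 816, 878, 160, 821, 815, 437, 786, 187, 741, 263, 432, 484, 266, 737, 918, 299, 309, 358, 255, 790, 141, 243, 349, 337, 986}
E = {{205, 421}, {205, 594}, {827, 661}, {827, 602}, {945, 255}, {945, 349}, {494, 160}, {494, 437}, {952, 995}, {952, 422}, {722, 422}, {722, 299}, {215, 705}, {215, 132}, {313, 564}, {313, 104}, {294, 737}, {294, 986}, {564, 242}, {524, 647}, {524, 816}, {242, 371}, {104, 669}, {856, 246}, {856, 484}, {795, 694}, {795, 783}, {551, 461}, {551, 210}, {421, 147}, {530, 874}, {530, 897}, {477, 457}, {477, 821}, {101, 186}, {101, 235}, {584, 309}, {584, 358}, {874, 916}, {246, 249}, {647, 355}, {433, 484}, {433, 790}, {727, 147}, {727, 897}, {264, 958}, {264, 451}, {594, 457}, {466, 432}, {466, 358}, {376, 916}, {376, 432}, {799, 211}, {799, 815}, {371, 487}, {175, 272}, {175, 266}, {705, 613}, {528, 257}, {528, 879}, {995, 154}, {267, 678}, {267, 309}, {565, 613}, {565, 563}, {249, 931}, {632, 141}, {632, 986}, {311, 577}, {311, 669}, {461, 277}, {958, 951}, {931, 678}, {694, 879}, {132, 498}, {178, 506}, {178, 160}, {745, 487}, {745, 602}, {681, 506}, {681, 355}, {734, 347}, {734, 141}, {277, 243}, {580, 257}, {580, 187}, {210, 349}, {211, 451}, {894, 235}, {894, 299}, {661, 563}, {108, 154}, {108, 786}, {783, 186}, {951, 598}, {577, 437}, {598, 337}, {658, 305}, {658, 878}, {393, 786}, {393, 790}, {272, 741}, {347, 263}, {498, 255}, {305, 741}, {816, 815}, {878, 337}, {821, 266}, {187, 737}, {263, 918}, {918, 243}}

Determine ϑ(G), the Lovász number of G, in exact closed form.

111*cos(pi/111)/(cos(pi/111) + 1)

Vertex 745 has 2 neighbors: 487, 602.
deg(264) = 2; N(264) = {958, 451}.
deg(210) = 2; N(210) = {551, 349}.
deg(669) = 2; N(669) = {104, 311}.
Regular of degree 2 on 111 vertices: connected 2-regular on 111 ⇒ C_{111}.
Distinct eigenvalues (to 6 d.p.): [2.0, 1.996797, 1.987197, 1.971232, 1.948952, 1.920429, 1.885755, 1.84504, 1.798414, 1.746028, 1.688049, 1.624662, 1.556072, 1.482496, 1.404172, 1.321349, 1.234294, 1.143286, 1.048615, 0.950584, 0.849509, 0.745713, 0.639528, 0.531294, 0.421359, 0.310073, 0.197795, 0.084882, -0.028302, -0.141395, -0.254036, -0.365862, -0.476517, -0.585646, -0.692898, -0.797931, -0.900407, -1.0, -1.096389, -1.189266, -1.278334, -1.363307, -1.443912, -1.519892, -1.591004, -1.657019, -1.717727, -1.772931, -1.822457, -1.866145, -1.903855, -1.935466, -1.960877, -1.980007, -1.992795, -1.999199].
Lovász: ϑ = −111(-2*cos(pi/111))/(2+-(-1)*2*cos(pi/111)) = 111*cos(pi/111)/(cos(pi/111) + 1).
Numerically 55.4889.
Lovász sandwich 55 ≤ 111*cos(pi/111)/(cos(pi/111) + 1) ≤ 56: both strict.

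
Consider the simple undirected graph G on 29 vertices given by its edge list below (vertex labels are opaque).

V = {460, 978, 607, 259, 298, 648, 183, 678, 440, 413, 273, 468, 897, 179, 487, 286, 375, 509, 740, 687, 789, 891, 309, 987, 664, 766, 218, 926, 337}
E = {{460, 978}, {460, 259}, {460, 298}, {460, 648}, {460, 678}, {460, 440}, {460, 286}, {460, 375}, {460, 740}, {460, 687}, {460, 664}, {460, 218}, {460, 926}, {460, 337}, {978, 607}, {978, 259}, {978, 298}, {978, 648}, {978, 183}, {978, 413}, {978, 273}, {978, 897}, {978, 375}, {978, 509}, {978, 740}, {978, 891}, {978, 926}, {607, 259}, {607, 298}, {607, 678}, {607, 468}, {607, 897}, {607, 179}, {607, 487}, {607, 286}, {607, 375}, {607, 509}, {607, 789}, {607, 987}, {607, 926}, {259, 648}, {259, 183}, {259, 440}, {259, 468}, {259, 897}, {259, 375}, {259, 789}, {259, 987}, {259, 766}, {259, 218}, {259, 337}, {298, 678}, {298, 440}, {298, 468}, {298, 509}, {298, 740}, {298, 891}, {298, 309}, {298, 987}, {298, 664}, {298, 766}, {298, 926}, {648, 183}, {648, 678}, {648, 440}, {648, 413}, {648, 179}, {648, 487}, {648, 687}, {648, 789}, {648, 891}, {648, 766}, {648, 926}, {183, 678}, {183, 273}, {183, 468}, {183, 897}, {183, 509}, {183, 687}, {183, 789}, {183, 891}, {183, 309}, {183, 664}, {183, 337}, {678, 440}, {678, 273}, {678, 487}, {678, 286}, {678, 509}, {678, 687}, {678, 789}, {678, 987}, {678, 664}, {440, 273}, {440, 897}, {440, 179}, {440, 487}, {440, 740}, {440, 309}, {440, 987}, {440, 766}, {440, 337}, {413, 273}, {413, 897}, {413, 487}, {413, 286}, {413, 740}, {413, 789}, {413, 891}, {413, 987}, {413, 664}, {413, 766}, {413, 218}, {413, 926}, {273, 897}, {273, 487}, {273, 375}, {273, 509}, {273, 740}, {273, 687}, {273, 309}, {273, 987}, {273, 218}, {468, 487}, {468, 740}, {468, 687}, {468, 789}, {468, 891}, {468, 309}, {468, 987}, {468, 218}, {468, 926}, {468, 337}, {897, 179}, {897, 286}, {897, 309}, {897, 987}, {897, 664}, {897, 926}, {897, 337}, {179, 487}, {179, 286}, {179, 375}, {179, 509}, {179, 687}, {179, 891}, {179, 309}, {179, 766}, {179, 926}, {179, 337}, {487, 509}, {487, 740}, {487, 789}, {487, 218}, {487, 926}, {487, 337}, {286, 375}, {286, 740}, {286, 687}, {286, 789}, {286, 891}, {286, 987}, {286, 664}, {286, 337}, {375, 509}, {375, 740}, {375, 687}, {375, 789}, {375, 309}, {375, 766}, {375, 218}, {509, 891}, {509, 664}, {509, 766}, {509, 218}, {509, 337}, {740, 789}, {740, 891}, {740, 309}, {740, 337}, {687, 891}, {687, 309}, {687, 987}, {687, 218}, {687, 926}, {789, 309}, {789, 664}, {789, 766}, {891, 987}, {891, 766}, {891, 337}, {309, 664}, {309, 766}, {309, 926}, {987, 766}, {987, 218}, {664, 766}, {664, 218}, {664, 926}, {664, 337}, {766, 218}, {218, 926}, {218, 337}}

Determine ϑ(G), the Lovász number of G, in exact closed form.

sqrt(29)

Vertex 179 has 14 neighbors: 607, 648, 440, 897, 487, 286, 375, 509, 687, 891, 309, 766, 926, 337.
N(978) = {460, 607, 259, 298, 648, 183, 413, 273, 897, 375, 509, 740, 891, 926}, |N(978)| = 14.
deg(259) = 14; N(259) = {460, 978, 607, 648, 183, 440, 468, 897, 375, 789, 987, 766, 218, 337}.
Vertex 309 has 14 neighbors: 298, 183, 440, 273, 468, 897, 179, 375, 740, 687, 789, 664, 766, 926.
Regular of degree 14 on 29 vertices: strongly regular (29,14,6,7).
A has 3 distinct eigenvalues ≈ [14.0, 2.1926, -3.1926].
With N=29: ϑ(G) = 29·(-(-sqrt(29)/2 - 1/2))/(14−(-sqrt(29)/2 - 1/2)) = sqrt(29).
Numerically 5.38516481.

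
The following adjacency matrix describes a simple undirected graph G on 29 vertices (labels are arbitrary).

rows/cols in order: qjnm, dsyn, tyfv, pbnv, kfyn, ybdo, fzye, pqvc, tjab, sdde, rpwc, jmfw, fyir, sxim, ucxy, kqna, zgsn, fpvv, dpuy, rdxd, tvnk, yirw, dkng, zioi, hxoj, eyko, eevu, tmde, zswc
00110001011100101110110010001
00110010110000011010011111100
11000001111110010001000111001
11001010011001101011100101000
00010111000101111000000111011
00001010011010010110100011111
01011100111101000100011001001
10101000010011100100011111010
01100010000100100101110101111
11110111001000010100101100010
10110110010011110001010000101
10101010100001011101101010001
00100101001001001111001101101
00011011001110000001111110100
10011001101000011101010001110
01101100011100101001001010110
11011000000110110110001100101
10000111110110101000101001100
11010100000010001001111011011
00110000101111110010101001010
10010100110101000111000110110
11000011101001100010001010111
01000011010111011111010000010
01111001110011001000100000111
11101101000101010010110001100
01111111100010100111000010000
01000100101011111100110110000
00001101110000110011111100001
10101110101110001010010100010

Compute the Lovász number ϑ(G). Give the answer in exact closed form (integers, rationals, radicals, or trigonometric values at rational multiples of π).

sqrt(29)

deg(dpuy) = 14; N(dpuy) = {qjnm, dsyn, pbnv, ybdo, fyir, zgsn, rdxd, tvnk, yirw, dkng, hxoj, eyko, tmde, zswc}.
Vertex fpvv has 14 neighbors: qjnm, ybdo, fzye, pqvc, tjab, sdde, jmfw, fyir, ucxy, zgsn, tvnk, dkng, eyko, eevu.
N(tyfv) = {qjnm, dsyn, pqvc, tjab, sdde, rpwc, jmfw, fyir, kqna, rdxd, zioi, hxoj, eyko, zswc}, |N(tyfv)| = 14.
N(qjnm) = {tyfv, pbnv, pqvc, sdde, rpwc, jmfw, ucxy, zgsn, fpvv, dpuy, tvnk, yirw, hxoj, zswc}, |N(qjnm)| = 14.
29-vertex 14-regular graph: strongly regular (29,14,6,7).
A has 3 distinct eigenvalues ≈ [14.0, 2.19258, -3.19258].
λ_max=14, λ_min=-sqrt(29)/2 - 1/2; ϑ = −29·λ_min/(λ_max−λ_min) = sqrt(29).
ϑ(G) ≈ 5.385164807.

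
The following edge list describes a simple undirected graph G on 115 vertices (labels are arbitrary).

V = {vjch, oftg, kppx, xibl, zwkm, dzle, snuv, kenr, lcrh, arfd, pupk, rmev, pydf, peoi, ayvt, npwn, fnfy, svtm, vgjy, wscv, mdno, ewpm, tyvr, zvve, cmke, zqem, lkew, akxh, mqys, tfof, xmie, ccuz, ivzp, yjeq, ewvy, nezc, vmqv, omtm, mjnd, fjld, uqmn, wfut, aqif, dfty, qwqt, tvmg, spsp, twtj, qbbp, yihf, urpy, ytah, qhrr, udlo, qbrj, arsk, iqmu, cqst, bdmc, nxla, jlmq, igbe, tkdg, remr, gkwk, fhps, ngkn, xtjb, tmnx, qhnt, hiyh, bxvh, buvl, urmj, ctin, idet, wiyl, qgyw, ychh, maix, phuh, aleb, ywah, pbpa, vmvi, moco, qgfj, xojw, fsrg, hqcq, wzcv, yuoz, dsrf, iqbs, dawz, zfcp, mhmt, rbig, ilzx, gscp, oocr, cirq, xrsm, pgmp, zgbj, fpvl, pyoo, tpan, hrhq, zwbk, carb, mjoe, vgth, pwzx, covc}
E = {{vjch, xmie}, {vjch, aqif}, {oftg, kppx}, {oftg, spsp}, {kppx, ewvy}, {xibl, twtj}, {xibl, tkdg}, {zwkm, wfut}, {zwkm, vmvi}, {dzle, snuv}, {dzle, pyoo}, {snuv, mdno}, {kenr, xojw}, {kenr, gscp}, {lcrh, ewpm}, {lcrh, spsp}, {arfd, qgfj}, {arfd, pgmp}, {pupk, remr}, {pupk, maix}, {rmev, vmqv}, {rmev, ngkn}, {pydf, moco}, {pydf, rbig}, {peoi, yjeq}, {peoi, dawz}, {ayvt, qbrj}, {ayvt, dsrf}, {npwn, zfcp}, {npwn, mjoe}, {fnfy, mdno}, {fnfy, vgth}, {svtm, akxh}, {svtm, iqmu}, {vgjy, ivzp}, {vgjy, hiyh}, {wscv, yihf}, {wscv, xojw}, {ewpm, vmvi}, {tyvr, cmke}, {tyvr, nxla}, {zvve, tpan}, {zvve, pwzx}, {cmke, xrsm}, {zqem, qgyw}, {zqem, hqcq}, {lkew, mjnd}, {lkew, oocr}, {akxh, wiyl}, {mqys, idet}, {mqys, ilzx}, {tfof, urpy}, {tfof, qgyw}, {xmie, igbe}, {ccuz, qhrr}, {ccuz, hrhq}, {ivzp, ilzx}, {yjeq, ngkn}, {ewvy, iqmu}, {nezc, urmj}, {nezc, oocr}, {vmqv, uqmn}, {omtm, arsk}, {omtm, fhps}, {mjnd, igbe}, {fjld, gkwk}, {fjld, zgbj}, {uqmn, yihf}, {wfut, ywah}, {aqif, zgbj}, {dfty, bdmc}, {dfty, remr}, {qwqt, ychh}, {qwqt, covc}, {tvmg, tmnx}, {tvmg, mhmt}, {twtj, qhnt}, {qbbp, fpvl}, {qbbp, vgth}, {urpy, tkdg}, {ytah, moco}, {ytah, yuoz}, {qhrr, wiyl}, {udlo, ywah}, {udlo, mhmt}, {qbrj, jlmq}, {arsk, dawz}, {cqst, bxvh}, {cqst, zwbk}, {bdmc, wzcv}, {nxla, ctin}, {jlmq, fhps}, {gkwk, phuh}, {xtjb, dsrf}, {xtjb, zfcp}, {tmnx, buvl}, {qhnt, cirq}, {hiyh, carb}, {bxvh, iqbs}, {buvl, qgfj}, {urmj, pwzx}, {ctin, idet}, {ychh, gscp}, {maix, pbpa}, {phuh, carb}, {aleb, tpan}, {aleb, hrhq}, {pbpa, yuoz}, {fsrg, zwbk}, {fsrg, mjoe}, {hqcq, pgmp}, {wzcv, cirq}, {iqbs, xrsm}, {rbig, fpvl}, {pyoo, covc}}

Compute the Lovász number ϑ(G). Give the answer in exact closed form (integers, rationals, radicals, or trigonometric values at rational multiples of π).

115*cos(pi/115)/(cos(pi/115) + 1)

N(svtm) = {akxh, iqmu}, |N(svtm)| = 2.
Vertex mhmt has 2 neighbors: tvmg, udlo.
Vertex gscp has 2 neighbors: kenr, ychh.
Vertex arfd has 2 neighbors: qgfj, pgmp.
Regular of degree 2 on 115 vertices: connected 2-regular on 115 ⇒ C_{115}.
Distinct eigenvalues (to 4 d.p.): [2.0, 1.997, 1.9881, 1.9732, 1.9524, 1.9258, 1.8935, 1.8555, 1.812, 1.763, 1.7088, 1.6495, 1.5853, 1.5164, 1.4429, 1.3651, 1.2832, 1.1976, 1.1083, 1.0157, 0.9201, 0.8218, 0.721, 0.618, 0.5132, 0.4069, 0.2994, 0.1909, 0.0819, -0.0273, -0.1365, -0.2452, -0.3533, -0.4602, -0.5658, -0.6698, -0.7717, -0.8713, -0.9683, -1.0624, -1.1534, -1.2409, -1.3247, -1.4045, -1.4802, -1.5514, -1.618, -1.6798, -1.7366, -1.7882, -1.8344, -1.8752, -1.9104, -1.9399, -1.9635, -1.9814, -1.9933, -1.9993].
−115·(-2*cos(pi/115)) / ((2)−(-2*cos(pi/115))) = 115*cos(pi/115)/(cos(pi/115) + 1) = ϑ(G).
Numerically 57.4893.
Lovász sandwich 57 ≤ 115*cos(pi/115)/(cos(pi/115) + 1) ≤ 58: both strict.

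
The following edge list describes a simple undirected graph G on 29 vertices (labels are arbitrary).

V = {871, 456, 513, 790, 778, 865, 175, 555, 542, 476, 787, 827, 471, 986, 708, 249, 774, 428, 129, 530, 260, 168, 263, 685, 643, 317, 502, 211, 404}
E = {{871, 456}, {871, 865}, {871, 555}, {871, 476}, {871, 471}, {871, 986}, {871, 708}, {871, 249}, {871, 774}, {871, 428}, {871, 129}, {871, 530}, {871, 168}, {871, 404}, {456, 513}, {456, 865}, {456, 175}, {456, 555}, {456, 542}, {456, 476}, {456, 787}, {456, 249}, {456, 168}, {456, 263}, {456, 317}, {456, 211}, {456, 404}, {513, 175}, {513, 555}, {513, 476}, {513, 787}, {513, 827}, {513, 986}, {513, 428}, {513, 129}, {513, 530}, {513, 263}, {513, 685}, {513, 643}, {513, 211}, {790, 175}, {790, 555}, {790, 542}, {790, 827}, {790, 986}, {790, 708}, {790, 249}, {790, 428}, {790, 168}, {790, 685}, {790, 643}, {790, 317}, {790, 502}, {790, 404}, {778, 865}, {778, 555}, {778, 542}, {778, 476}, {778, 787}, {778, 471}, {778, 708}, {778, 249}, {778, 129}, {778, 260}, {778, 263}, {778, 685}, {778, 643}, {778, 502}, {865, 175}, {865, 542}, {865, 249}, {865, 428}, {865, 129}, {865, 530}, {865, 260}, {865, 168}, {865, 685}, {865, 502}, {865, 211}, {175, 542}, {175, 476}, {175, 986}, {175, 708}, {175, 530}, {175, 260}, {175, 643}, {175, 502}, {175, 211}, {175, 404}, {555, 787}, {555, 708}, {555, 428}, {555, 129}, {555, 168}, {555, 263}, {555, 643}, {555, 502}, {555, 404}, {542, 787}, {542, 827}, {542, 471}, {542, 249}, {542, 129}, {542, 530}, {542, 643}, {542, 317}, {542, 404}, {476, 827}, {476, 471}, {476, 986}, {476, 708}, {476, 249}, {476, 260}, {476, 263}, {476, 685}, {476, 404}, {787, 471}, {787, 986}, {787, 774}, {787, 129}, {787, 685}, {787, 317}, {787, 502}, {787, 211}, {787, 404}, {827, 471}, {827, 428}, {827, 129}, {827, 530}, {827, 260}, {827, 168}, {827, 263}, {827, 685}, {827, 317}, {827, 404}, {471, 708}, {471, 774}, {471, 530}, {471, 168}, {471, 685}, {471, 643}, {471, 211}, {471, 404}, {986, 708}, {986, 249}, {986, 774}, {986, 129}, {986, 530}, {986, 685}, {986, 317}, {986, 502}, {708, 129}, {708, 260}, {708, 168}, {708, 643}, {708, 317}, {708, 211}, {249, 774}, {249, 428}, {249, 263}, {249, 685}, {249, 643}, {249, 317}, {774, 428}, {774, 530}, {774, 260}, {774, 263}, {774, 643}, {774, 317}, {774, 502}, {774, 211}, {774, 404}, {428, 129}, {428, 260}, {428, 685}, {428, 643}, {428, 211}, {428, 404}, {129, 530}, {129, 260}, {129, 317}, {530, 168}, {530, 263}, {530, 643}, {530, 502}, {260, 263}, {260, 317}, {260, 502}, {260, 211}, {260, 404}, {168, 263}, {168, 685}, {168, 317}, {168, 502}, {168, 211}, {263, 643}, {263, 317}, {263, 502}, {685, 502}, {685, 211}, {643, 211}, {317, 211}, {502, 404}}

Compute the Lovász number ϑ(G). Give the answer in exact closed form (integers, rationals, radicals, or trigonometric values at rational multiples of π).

deg(263) = 14; N(263) = {456, 513, 778, 555, 476, 827, 249, 774, 530, 260, 168, 643, 317, 502}.
Vertex 211 has 14 neighbors: 456, 513, 865, 175, 787, 471, 708, 774, 428, 260, 168, 685, 643, 317.
N(513) = {456, 175, 555, 476, 787, 827, 986, 428, 129, 530, 263, 685, 643, 211}, |N(513)| = 14.
Vertex 317 has 14 neighbors: 456, 790, 542, 787, 827, 986, 708, 249, 774, 129, 260, 168, 263, 211.
14-regular, N=29; Paley(29): SR with (k,λ,μ)=(14,6,7).
Distinct eigenvalues (to 6 d.p.): [14.0, 2.192582, -3.192582].
Lovász (edge-transitive): ϑ = −29·(-sqrt(29)/2 - 1/2)/((14)−(-sqrt(29)/2 - 1/2)) = sqrt(29).
≈ 5.38516481 (to 8 d.p.).

sqrt(29)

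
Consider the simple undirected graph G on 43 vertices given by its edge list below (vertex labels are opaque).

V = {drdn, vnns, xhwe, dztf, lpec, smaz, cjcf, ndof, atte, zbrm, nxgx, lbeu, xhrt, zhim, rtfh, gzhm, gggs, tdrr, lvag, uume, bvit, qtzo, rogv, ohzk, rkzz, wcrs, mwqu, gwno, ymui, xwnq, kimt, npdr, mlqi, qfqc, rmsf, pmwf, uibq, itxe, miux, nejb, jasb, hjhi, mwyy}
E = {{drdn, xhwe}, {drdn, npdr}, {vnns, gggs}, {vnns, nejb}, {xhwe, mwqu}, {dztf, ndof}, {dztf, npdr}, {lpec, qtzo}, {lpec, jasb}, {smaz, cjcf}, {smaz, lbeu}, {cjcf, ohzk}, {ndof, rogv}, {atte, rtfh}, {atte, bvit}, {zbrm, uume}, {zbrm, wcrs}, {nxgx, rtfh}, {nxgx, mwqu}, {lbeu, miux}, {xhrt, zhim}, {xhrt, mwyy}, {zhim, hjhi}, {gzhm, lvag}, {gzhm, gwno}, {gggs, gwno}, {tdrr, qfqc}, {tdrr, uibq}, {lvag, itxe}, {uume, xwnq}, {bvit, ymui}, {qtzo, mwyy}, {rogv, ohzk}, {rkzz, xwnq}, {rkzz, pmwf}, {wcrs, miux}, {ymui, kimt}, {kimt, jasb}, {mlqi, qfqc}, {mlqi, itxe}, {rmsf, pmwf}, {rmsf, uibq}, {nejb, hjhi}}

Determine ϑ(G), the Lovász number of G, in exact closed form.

deg(cjcf) = 2; N(cjcf) = {smaz, ohzk}.
N(lpec) = {qtzo, jasb}, |N(lpec)| = 2.
Vertex rkzz has 2 neighbors: xwnq, pmwf.
Vertex nejb has 2 neighbors: vnns, hjhi.
Every vertex has degree 2 (N=43); this is C_{43}, the 43-cycle.
Distinct eigenvalues (to 4 d.p.): [2.0, 1.9787, 1.9152, 1.8109, 1.668, 1.4895, 1.2793, 1.0419, 0.7822, 0.5059, 0.2187, -0.073, -0.3633, -0.6458, -0.9145, -1.1637, -1.3881, -1.583, -1.7441, -1.868, -1.9522, -1.9947].
ϑ = −N·λ_min/(λ_max−λ_min) = −43·(-2*cos(pi/43))/(2−(-2*cos(pi/43))) = 43*cos(pi/43)/(cos(pi/43) + 1).
Numerically 21.4712837.
21 ≤ 43*cos(pi/43)/(cos(pi/43) + 1) ≤ 22: both strict.

43*cos(pi/43)/(cos(pi/43) + 1)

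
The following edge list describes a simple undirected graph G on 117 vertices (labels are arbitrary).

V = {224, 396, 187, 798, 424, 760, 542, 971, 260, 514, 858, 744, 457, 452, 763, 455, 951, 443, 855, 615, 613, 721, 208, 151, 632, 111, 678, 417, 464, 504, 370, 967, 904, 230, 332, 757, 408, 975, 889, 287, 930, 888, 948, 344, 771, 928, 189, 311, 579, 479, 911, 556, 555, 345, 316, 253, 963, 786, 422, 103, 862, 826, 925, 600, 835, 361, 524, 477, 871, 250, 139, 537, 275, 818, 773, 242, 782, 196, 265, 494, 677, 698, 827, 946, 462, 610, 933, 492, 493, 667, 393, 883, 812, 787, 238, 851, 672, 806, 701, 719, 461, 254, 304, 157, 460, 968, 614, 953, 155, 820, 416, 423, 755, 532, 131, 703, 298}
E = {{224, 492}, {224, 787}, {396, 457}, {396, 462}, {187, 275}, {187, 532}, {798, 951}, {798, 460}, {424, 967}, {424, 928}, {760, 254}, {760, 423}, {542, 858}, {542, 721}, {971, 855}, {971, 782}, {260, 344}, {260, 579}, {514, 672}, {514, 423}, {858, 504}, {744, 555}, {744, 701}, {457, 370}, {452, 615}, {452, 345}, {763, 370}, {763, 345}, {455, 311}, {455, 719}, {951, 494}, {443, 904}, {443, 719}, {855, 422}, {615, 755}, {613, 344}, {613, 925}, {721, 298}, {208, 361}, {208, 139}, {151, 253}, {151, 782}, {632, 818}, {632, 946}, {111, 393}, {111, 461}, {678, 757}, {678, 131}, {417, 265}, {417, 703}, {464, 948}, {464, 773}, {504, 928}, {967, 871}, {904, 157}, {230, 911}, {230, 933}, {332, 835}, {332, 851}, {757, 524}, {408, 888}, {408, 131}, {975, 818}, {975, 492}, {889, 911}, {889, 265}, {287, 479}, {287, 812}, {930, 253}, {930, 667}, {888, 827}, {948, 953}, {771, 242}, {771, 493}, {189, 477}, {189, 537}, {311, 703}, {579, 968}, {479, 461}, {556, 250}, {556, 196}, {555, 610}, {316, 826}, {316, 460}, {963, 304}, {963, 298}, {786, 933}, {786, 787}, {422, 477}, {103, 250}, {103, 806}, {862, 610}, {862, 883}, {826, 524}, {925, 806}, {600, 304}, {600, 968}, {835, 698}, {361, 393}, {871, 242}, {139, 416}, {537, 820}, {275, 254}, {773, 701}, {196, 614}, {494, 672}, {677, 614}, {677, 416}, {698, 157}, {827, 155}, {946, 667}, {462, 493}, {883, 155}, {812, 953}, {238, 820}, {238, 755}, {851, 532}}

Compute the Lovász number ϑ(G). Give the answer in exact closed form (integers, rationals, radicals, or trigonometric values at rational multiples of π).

deg(851) = 2; N(851) = {332, 532}.
N(967) = {424, 871}, |N(967)| = 2.
N(755) = {615, 238}, |N(755)| = 2.
deg(667) = 2; N(667) = {930, 946}.
deg(v) = 2 for all v (|V|=117); a single 117-cycle (edge-transitive).
Distinct eigenvalues (to 4 d.p.): [2.0, 1.9971, 1.9885, 1.9741, 1.954, 1.9283, 1.8971, 1.8603, 1.8182, 1.7709, 1.7185, 1.6611, 1.5989, 1.5321, 1.4609, 1.3854, 1.306, 1.2228, 1.1361, 1.0461, 0.9531, 0.8574, 0.7592, 0.6587, 0.5564, 0.4525, 0.3473, 0.2411, 0.1342, 0.0269, -0.0805, -0.1877, -0.2943, -0.4001, -0.5047, -0.6078, -0.7092, -0.8086, -0.9056, -1.0, -1.0915, -1.1799, -1.2649, -1.3462, -1.4237, -1.497, -1.5661, -1.6306, -1.6904, -1.7453, -1.7952, -1.84, -1.8794, -1.9134, -1.9419, -1.9648, -1.982, -1.9935, -1.9993].
λ_max=2, λ_min=-2*cos(pi/117); ϑ = −117·λ_min/(λ_max−λ_min) = 117*cos(pi/117)/(cos(pi/117) + 1).
= 58.4895… (decimal).
α=58, χ(Ḡ)=59; ϑ=117*cos(pi/117)/(cos(pi/117) + 1) lies between (both strict).

117*cos(pi/117)/(cos(pi/117) + 1)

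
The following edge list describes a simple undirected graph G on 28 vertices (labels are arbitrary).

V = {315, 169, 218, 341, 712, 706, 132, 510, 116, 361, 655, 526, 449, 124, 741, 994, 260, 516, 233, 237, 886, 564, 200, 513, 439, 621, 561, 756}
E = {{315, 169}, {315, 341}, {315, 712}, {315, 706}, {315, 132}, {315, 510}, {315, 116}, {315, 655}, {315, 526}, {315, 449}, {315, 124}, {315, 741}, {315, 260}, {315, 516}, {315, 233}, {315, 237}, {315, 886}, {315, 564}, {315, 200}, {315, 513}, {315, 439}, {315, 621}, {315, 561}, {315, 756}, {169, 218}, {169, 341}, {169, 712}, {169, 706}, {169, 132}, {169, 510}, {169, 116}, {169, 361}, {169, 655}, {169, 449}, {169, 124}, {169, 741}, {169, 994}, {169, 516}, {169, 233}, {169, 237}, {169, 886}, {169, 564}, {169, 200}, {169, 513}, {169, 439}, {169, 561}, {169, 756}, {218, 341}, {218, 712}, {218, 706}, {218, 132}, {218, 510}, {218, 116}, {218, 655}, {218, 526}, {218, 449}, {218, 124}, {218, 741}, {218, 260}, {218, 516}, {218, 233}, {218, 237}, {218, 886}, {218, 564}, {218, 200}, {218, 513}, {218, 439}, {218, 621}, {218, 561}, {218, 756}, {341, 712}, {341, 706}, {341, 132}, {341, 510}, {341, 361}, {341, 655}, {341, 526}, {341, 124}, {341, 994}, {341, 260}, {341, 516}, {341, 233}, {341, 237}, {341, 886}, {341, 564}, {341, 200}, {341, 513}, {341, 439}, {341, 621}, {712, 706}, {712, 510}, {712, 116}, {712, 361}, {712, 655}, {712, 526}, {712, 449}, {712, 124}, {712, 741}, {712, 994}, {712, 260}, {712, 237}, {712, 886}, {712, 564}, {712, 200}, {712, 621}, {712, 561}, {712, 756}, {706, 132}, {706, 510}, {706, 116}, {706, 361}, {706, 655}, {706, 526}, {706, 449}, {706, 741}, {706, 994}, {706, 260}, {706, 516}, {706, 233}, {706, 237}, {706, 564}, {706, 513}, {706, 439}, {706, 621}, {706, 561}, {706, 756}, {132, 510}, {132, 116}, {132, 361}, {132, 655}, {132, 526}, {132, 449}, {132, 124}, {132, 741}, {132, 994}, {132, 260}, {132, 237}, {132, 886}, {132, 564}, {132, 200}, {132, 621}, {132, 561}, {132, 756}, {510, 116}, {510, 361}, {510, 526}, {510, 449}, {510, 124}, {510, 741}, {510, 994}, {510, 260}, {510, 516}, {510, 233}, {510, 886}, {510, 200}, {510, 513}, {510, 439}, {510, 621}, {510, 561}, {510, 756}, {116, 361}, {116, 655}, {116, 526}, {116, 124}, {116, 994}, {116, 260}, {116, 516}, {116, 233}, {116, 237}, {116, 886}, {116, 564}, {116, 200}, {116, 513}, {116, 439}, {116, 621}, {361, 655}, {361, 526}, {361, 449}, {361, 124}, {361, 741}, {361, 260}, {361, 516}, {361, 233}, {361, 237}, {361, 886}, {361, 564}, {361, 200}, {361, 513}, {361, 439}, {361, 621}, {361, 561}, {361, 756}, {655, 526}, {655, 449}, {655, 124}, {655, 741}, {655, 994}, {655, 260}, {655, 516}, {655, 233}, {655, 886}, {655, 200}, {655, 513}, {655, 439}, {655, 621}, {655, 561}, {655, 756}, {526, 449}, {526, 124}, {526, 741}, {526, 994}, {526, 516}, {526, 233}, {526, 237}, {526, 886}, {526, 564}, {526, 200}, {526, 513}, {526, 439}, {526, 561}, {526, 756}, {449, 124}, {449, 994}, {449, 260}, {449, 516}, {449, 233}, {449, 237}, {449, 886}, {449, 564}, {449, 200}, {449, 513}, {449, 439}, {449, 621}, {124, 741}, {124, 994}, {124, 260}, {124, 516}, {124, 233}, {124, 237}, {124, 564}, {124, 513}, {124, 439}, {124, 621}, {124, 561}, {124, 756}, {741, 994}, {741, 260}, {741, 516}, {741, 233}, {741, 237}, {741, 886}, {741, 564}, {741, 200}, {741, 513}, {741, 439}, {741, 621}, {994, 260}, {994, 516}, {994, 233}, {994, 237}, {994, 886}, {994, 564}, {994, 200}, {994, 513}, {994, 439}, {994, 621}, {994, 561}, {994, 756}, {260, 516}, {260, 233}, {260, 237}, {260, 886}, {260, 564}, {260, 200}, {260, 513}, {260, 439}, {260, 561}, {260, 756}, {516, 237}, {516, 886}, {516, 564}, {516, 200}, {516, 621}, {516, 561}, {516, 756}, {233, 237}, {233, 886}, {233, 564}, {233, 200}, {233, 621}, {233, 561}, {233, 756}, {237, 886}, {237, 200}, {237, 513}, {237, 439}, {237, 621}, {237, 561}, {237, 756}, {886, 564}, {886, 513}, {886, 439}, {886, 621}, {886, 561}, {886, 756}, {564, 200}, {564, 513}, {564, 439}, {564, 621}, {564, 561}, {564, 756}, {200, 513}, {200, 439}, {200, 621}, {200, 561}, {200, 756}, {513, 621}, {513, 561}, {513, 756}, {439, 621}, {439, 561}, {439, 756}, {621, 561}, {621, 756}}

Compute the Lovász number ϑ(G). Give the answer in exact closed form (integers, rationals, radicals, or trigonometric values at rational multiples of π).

6

Vertex 439 has 22 neighbors: 315, 169, 218, 341, 706, 510, 116, 361, 655, 526, 449, 124, 741, 994, 260, 237, 886, 564, 200, 621, 561, 756.
deg(237) = 24; N(237) = {315, 169, 218, 341, 712, 706, 132, 116, 361, 526, 449, 124, 741, 994, 260, 516, 233, 886, 200, 513, 439, 621, 561, 756}.
Vertex 564 has 24 neighbors: 315, 169, 218, 341, 712, 706, 132, 116, 361, 526, 449, 124, 741, 994, 260, 516, 233, 886, 200, 513, 439, 621, 561, 756.
deg(200) = 24; N(200) = {315, 169, 218, 341, 712, 132, 510, 116, 361, 655, 526, 449, 741, 994, 260, 516, 233, 237, 564, 513, 439, 621, 561, 756}.
G = K_{6,6,4,4,4,4}: α = 6 = χ(Ḡ), so ϑ = 6.
ϑ(G) ≈ 6.000000.
6 ≤ 6 ≤ 6: collapsed.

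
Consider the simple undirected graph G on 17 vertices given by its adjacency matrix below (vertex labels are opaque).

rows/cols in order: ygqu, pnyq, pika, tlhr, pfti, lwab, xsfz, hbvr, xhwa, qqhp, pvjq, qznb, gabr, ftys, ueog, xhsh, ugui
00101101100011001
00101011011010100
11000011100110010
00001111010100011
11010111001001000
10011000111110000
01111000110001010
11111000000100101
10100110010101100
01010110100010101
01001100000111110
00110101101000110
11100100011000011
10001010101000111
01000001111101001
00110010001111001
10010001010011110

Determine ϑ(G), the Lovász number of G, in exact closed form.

deg(ygqu) = 8; N(ygqu) = {pika, pfti, lwab, hbvr, xhwa, gabr, ftys, ugui}.
deg(xhwa) = 8; N(xhwa) = {ygqu, pika, lwab, xsfz, qqhp, qznb, ftys, ueog}.
deg(ueog) = 8; N(ueog) = {pnyq, hbvr, xhwa, qqhp, pvjq, qznb, ftys, ugui}.
deg(ugui) = 8; N(ugui) = {ygqu, tlhr, hbvr, qqhp, gabr, ftys, ueog, xhsh}.
G on 17 vertices is 8-regular; Paley(17): SR with (k,λ,μ)=(8,3,4).
spec(A) ≈ [8.0, 1.562, -2.562] (distinct, 3 d.p.).
Lovász (edge-transitive): ϑ = −17·(-sqrt(17)/2 - 1/2)/((8)−(-sqrt(17)/2 - 1/2)) = sqrt(17).
= 4.1231056… (decimal).

sqrt(17)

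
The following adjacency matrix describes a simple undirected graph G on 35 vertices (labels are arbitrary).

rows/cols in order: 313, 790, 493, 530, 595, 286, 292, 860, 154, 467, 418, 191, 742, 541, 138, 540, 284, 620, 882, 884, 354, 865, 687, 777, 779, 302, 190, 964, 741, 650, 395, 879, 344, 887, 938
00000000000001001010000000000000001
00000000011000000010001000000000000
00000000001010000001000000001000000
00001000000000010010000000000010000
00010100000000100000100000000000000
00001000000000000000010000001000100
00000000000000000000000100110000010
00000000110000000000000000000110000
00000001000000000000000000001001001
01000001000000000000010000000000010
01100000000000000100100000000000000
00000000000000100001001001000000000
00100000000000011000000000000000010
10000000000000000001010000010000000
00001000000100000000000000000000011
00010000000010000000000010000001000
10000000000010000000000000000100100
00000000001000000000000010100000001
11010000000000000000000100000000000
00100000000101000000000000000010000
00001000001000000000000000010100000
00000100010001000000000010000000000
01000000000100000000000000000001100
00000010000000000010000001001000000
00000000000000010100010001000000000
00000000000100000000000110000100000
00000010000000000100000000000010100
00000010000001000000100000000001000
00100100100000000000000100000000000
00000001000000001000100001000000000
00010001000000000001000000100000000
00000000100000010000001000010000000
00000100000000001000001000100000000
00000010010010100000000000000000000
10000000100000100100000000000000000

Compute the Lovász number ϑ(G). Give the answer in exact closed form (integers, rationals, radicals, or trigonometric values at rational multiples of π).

15

deg(540) = 4; N(540) = {530, 742, 779, 879}.
Vertex 138 has 4 neighbors: 595, 191, 887, 938.
N(964) = {292, 541, 354, 879}, |N(964)| = 4.
N(779) = {540, 620, 865, 302}, |N(779)| = 4.
35-vertex 4-regular graph: this is K(7,3), the Kneser graph.
A has 4 distinct eigenvalues ≈ [4.0, 2.0, -1.0, -3.0].
ϑ = −N·λ_min/(λ_max−λ_min) = −35·(-3)/(4−(-3)) = 15.
= 15.000000… (decimal).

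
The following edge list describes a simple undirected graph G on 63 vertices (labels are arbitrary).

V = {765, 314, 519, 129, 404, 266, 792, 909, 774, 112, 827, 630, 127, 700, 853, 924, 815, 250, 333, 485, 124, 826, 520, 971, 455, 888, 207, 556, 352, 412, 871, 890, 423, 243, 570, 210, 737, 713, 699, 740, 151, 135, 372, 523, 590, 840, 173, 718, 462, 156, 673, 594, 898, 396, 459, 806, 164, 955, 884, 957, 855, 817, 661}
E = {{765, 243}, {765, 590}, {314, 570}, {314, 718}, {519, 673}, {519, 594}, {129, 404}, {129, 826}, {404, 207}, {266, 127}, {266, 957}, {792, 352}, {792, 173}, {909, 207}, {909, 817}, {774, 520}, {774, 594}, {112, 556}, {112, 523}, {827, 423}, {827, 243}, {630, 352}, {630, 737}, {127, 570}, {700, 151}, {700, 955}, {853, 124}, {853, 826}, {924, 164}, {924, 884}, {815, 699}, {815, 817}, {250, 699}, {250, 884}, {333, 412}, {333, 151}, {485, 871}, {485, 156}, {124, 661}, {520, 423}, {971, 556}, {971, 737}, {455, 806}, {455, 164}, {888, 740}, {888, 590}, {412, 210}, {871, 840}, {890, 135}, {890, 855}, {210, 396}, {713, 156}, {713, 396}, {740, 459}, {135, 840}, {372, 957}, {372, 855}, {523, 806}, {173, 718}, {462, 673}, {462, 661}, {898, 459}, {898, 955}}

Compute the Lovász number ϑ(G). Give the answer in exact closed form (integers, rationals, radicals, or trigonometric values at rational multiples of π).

63*cos(pi/63)/(cos(pi/63) + 1)

N(164) = {924, 455}, |N(164)| = 2.
Vertex 817 has 2 neighbors: 909, 815.
deg(129) = 2; N(129) = {404, 826}.
Vertex 888 has 2 neighbors: 740, 590.
Every vertex has degree 2 (N=63); this is C_{63}, the 63-cycle.
spec(A) ≈ [2.0, 1.99006, 1.96034, 1.91115, 1.84295, 1.75644, 1.65248, 1.53209, 1.39647, 1.24698, 1.08509, 0.91242, 0.73068, 0.54168, 0.3473, 0.14946, -0.04986, -0.24869, -0.44504, -0.63697, -0.82257, -1.0, -1.16749, -1.32337, -1.4661, -1.59427, -1.70658, -1.80194, -1.87939, -1.93815, -1.97766, -1.99751] (distinct, 5 d.p.).
ϑ = −N·λ_min/(λ_max−λ_min) = −63·(-2*cos(pi/63))/(2−(-2*cos(pi/63))) = 63*cos(pi/63)/(cos(pi/63) + 1).
= 31.4804093… (decimal).
Lovász sandwich 31 ≤ 63*cos(pi/63)/(cos(pi/63) + 1) ≤ 32: both strict.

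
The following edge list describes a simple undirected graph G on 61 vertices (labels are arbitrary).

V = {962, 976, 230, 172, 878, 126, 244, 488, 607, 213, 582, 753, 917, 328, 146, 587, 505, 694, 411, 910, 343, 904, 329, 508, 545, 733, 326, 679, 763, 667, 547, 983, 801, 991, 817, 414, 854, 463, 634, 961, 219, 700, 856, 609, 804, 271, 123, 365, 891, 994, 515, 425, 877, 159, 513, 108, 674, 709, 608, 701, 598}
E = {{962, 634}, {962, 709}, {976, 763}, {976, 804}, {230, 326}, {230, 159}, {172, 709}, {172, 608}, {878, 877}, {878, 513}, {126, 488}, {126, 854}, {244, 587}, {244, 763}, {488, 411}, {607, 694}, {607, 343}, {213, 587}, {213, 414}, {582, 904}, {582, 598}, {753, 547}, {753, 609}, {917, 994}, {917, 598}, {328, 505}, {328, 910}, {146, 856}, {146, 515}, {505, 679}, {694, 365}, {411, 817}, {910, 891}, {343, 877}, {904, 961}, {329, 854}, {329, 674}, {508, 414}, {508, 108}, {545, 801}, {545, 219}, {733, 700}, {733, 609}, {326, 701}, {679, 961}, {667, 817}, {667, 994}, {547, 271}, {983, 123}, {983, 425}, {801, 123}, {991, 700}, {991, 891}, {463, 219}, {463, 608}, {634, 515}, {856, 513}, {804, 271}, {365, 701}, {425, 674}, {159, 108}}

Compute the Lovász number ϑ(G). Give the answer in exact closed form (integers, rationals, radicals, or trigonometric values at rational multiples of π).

Vertex 515 has 2 neighbors: 146, 634.
N(733) = {700, 609}, |N(733)| = 2.
N(159) = {230, 108}, |N(159)| = 2.
Vertex 411 has 2 neighbors: 488, 817.
G on 61 vertices is 2-regular; a single 61-cycle (edge-transitive).
The 31 distinct eigenvalues: [2.0, 1.989, 1.958, 1.905, 1.833, 1.741, 1.63, 1.502, 1.359, 1.2, 1.03, 0.848, 0.657, 0.459, 0.257, 0.051, -0.154, -0.359, -0.559, -0.753, -0.94, -1.116, -1.281, -1.432, -1.568, -1.688, -1.789, -1.871, -1.934, -1.976, -1.997].
λ_max=2, λ_min=-2*cos(pi/61); ϑ = −61·λ_min/(λ_max−λ_min) = 61*cos(pi/61)/(cos(pi/61) + 1).
= 30.47977… (decimal).
α=30, χ(Ḡ)=31; ϑ=61*cos(pi/61)/(cos(pi/61) + 1) lies between (both strict).

61*cos(pi/61)/(cos(pi/61) + 1)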